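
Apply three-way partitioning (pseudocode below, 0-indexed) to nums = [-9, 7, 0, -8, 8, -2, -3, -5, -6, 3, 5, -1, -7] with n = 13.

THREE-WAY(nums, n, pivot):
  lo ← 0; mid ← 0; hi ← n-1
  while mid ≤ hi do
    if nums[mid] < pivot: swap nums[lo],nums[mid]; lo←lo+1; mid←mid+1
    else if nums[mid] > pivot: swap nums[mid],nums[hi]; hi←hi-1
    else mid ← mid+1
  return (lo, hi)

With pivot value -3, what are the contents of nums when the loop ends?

[-9, -7, -6, -8, -5, -3, -2, 8, 3, 5, -1, 0, 7]

lo=0 mid=0 hi=12
-9<-3: swap(0,0), lo=1 mid=1 ⇒ [-9, 7, 0, -8, 8, -2, -3, -5, -6, 3, 5, -1, -7]
7>-3: swap(1,12), hi=11 ⇒ [-9, -7, 0, -8, 8, -2, -3, -5, -6, 3, 5, -1, 7]
-7<-3: swap(1,1), lo=2 mid=2 ⇒ [-9, -7, 0, -8, 8, -2, -3, -5, -6, 3, 5, -1, 7]
0>-3: swap(2,11), hi=10 ⇒ [-9, -7, -1, -8, 8, -2, -3, -5, -6, 3, 5, 0, 7]
-1>-3: swap(2,10), hi=9 ⇒ [-9, -7, 5, -8, 8, -2, -3, -5, -6, 3, -1, 0, 7]
5>-3: swap(2,9), hi=8 ⇒ [-9, -7, 3, -8, 8, -2, -3, -5, -6, 5, -1, 0, 7]
3>-3: swap(2,8), hi=7 ⇒ [-9, -7, -6, -8, 8, -2, -3, -5, 3, 5, -1, 0, 7]
-6<-3: swap(2,2), lo=3 mid=3 ⇒ [-9, -7, -6, -8, 8, -2, -3, -5, 3, 5, -1, 0, 7]
-8<-3: swap(3,3), lo=4 mid=4 ⇒ [-9, -7, -6, -8, 8, -2, -3, -5, 3, 5, -1, 0, 7]
8>-3: swap(4,7), hi=6 ⇒ [-9, -7, -6, -8, -5, -2, -3, 8, 3, 5, -1, 0, 7]
-5<-3: swap(4,4), lo=5 mid=5 ⇒ [-9, -7, -6, -8, -5, -2, -3, 8, 3, 5, -1, 0, 7]
-2>-3: swap(5,6), hi=5 ⇒ [-9, -7, -6, -8, -5, -3, -2, 8, 3, 5, -1, 0, 7]
-3=-3: mid=6
done. lo=5 hi=5; nums=[-9, -7, -6, -8, -5, -3, -2, 8, 3, 5, -1, 0, 7]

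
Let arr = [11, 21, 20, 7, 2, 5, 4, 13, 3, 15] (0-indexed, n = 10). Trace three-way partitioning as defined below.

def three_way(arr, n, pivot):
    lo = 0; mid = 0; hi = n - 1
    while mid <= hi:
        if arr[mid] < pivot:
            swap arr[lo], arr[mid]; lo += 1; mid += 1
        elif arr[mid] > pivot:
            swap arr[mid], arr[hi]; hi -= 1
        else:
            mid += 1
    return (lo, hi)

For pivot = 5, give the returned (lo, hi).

(3, 3)

pivot = 5; lo=0, mid=0, hi=9
arr[mid]=11>5: swap arr[0],arr[9]; hi=8 → [15, 21, 20, 7, 2, 5, 4, 13, 3, 11]
arr[mid]=15>5: swap arr[0],arr[8]; hi=7 → [3, 21, 20, 7, 2, 5, 4, 13, 15, 11]
arr[mid]=3<5: swap arr[0],arr[0]; lo=1,mid=1 → [3, 21, 20, 7, 2, 5, 4, 13, 15, 11]
arr[mid]=21>5: swap arr[1],arr[7]; hi=6 → [3, 13, 20, 7, 2, 5, 4, 21, 15, 11]
arr[mid]=13>5: swap arr[1],arr[6]; hi=5 → [3, 4, 20, 7, 2, 5, 13, 21, 15, 11]
arr[mid]=4<5: swap arr[1],arr[1]; lo=2,mid=2 → [3, 4, 20, 7, 2, 5, 13, 21, 15, 11]
arr[mid]=20>5: swap arr[2],arr[5]; hi=4 → [3, 4, 5, 7, 2, 20, 13, 21, 15, 11]
arr[mid]=5=5: mid=3
arr[mid]=7>5: swap arr[3],arr[4]; hi=3 → [3, 4, 5, 2, 7, 20, 13, 21, 15, 11]
arr[mid]=2<5: swap arr[2],arr[3]; lo=3,mid=4 → [3, 4, 2, 5, 7, 20, 13, 21, 15, 11]
end: lo=3, hi=3; arr = [3, 4, 2, 5, 7, 20, 13, 21, 15, 11]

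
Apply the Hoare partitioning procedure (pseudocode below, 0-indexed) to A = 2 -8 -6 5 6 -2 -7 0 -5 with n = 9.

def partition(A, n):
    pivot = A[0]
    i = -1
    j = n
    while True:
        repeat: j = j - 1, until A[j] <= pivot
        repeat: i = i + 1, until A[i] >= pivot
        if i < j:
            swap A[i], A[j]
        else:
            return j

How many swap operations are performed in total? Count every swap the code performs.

3

pivot=2
j stops at 8 (-5), i stops at 0 (2); swap ⇒ -5 -8 -6 5 6 -2 -7 0 2
j stops at 7 (0), i stops at 3 (5); swap ⇒ -5 -8 -6 0 6 -2 -7 5 2
j stops at 6 (-7), i stops at 4 (6); swap ⇒ -5 -8 -6 0 -7 -2 6 5 2
j stops at 5, i stops at 6; i≥j ⇒ return 5. A=-5 -8 -6 0 -7 -2 6 5 2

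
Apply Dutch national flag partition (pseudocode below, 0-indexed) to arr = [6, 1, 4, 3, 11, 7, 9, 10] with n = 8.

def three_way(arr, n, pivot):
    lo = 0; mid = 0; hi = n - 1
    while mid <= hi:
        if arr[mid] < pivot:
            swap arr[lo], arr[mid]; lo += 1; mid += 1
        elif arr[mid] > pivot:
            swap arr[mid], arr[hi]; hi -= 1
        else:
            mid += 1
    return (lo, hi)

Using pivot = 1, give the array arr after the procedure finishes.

pivot = 1; lo=0, mid=0, hi=7
arr[mid]=6>1: swap arr[0],arr[7]; hi=6 → [10, 1, 4, 3, 11, 7, 9, 6]
arr[mid]=10>1: swap arr[0],arr[6]; hi=5 → [9, 1, 4, 3, 11, 7, 10, 6]
arr[mid]=9>1: swap arr[0],arr[5]; hi=4 → [7, 1, 4, 3, 11, 9, 10, 6]
arr[mid]=7>1: swap arr[0],arr[4]; hi=3 → [11, 1, 4, 3, 7, 9, 10, 6]
arr[mid]=11>1: swap arr[0],arr[3]; hi=2 → [3, 1, 4, 11, 7, 9, 10, 6]
arr[mid]=3>1: swap arr[0],arr[2]; hi=1 → [4, 1, 3, 11, 7, 9, 10, 6]
arr[mid]=4>1: swap arr[0],arr[1]; hi=0 → [1, 4, 3, 11, 7, 9, 10, 6]
arr[mid]=1=1: mid=1
end: lo=0, hi=0; arr = [1, 4, 3, 11, 7, 9, 10, 6]

[1, 4, 3, 11, 7, 9, 10, 6]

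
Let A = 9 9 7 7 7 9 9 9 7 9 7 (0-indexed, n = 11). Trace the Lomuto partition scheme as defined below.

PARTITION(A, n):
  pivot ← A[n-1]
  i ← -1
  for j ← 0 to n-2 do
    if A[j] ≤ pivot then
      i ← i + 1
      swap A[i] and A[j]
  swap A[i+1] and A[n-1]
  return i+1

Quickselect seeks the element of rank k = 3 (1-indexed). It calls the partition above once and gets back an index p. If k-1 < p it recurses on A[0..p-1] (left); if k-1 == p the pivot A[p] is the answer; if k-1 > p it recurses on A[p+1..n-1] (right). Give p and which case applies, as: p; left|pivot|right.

pivot=7, i=-1
j=0: 9>7, skip
j=1: 9>7, skip
j=2: 7≤7, i=0, swap(0,2) ⇒ 7 9 9 7 7 9 9 9 7 9 7
j=3: 7≤7, i=1, swap(1,3) ⇒ 7 7 9 9 7 9 9 9 7 9 7
j=4: 7≤7, i=2, swap(2,4) ⇒ 7 7 7 9 9 9 9 9 7 9 7
j=5: 9>7, skip
j=6: 9>7, skip
j=7: 9>7, skip
j=8: 7≤7, i=3, swap(3,8) ⇒ 7 7 7 7 9 9 9 9 9 9 7
j=9: 9>7, skip
swap(4,10) ⇒ 7 7 7 7 7 9 9 9 9 9 9; return 4
p = 4; k-1 = 2 < 4 ⇒ left

4; left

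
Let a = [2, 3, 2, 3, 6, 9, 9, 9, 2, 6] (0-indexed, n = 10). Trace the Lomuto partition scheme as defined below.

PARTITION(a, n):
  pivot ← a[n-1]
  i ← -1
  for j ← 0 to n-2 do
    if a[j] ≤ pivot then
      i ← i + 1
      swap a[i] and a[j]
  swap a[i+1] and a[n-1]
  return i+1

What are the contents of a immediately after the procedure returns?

pivot=6, i=-1
j=0: 2≤6, i=0, swap(0,0) ⇒ [2, 3, 2, 3, 6, 9, 9, 9, 2, 6]
j=1: 3≤6, i=1, swap(1,1) ⇒ [2, 3, 2, 3, 6, 9, 9, 9, 2, 6]
j=2: 2≤6, i=2, swap(2,2) ⇒ [2, 3, 2, 3, 6, 9, 9, 9, 2, 6]
j=3: 3≤6, i=3, swap(3,3) ⇒ [2, 3, 2, 3, 6, 9, 9, 9, 2, 6]
j=4: 6≤6, i=4, swap(4,4) ⇒ [2, 3, 2, 3, 6, 9, 9, 9, 2, 6]
j=5: 9>6, skip
j=6: 9>6, skip
j=7: 9>6, skip
j=8: 2≤6, i=5, swap(5,8) ⇒ [2, 3, 2, 3, 6, 2, 9, 9, 9, 6]
swap(6,9) ⇒ [2, 3, 2, 3, 6, 2, 6, 9, 9, 9]; return 6

[2, 3, 2, 3, 6, 2, 6, 9, 9, 9]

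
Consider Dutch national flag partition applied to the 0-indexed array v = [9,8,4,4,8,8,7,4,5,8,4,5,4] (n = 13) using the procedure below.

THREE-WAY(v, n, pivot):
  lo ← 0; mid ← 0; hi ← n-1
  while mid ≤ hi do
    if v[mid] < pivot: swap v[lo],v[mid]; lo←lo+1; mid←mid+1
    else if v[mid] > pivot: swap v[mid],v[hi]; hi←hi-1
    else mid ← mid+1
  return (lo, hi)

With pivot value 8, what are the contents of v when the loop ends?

[4,4,4,7,4,5,4,5,8,8,8,8,9]

lo=0 mid=0 hi=12
9>8: swap(0,12), hi=11 ⇒ [4,8,4,4,8,8,7,4,5,8,4,5,9]
4<8: swap(0,0), lo=1 mid=1 ⇒ [4,8,4,4,8,8,7,4,5,8,4,5,9]
8=8: mid=2
4<8: swap(1,2), lo=2 mid=3 ⇒ [4,4,8,4,8,8,7,4,5,8,4,5,9]
4<8: swap(2,3), lo=3 mid=4 ⇒ [4,4,4,8,8,8,7,4,5,8,4,5,9]
8=8: mid=5
8=8: mid=6
7<8: swap(3,6), lo=4 mid=7 ⇒ [4,4,4,7,8,8,8,4,5,8,4,5,9]
4<8: swap(4,7), lo=5 mid=8 ⇒ [4,4,4,7,4,8,8,8,5,8,4,5,9]
5<8: swap(5,8), lo=6 mid=9 ⇒ [4,4,4,7,4,5,8,8,8,8,4,5,9]
8=8: mid=10
4<8: swap(6,10), lo=7 mid=11 ⇒ [4,4,4,7,4,5,4,8,8,8,8,5,9]
5<8: swap(7,11), lo=8 mid=12 ⇒ [4,4,4,7,4,5,4,5,8,8,8,8,9]
done. lo=8 hi=11; v=[4,4,4,7,4,5,4,5,8,8,8,8,9]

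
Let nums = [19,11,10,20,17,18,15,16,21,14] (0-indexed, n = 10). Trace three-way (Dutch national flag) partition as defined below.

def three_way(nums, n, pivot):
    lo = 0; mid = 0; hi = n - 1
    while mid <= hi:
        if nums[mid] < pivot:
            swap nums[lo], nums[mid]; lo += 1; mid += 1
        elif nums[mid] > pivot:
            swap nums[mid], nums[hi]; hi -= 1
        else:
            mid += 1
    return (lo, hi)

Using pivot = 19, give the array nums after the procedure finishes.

[11,10,14,17,18,15,16,19,21,20]

lo=0 mid=0 hi=9
19=19: mid=1
11<19: swap(0,1), lo=1 mid=2 ⇒ [11,19,10,20,17,18,15,16,21,14]
10<19: swap(1,2), lo=2 mid=3 ⇒ [11,10,19,20,17,18,15,16,21,14]
20>19: swap(3,9), hi=8 ⇒ [11,10,19,14,17,18,15,16,21,20]
14<19: swap(2,3), lo=3 mid=4 ⇒ [11,10,14,19,17,18,15,16,21,20]
17<19: swap(3,4), lo=4 mid=5 ⇒ [11,10,14,17,19,18,15,16,21,20]
18<19: swap(4,5), lo=5 mid=6 ⇒ [11,10,14,17,18,19,15,16,21,20]
15<19: swap(5,6), lo=6 mid=7 ⇒ [11,10,14,17,18,15,19,16,21,20]
16<19: swap(6,7), lo=7 mid=8 ⇒ [11,10,14,17,18,15,16,19,21,20]
21>19: swap(8,8), hi=7 ⇒ [11,10,14,17,18,15,16,19,21,20]
done. lo=7 hi=7; nums=[11,10,14,17,18,15,16,19,21,20]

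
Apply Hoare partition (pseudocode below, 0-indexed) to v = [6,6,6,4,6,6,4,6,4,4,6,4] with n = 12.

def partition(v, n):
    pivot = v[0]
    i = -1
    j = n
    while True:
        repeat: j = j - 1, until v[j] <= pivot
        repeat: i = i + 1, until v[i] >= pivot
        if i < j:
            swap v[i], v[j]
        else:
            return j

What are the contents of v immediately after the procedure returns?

pivot=6
j stops at 11 (4), i stops at 0 (6); swap ⇒ [4,6,6,4,6,6,4,6,4,4,6,6]
j stops at 10 (6), i stops at 1 (6); swap ⇒ [4,6,6,4,6,6,4,6,4,4,6,6]
j stops at 9 (4), i stops at 2 (6); swap ⇒ [4,6,4,4,6,6,4,6,4,6,6,6]
j stops at 8 (4), i stops at 4 (6); swap ⇒ [4,6,4,4,4,6,4,6,6,6,6,6]
j stops at 7 (6), i stops at 5 (6); swap ⇒ [4,6,4,4,4,6,4,6,6,6,6,6]
j stops at 6, i stops at 7; i≥j ⇒ return 6. v=[4,6,4,4,4,6,4,6,6,6,6,6]

[4,6,4,4,4,6,4,6,6,6,6,6]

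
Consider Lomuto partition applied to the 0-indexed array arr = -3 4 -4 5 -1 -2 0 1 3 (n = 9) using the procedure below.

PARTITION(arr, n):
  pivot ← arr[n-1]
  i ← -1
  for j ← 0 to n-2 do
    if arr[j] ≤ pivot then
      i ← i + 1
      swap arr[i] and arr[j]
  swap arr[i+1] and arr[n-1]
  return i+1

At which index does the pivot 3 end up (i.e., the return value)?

6

pivot = arr[8] = 3; i = -1
j=0: arr[0]=-3 ≤ 3 → i=0, swap arr[0],arr[0] (no change) → -3 4 -4 5 -1 -2 0 1 3
j=1: arr[1]=4 > 3 → no swap
j=2: arr[2]=-4 ≤ 3 → i=1, swap arr[1],arr[2] → -3 -4 4 5 -1 -2 0 1 3
j=3: arr[3]=5 > 3 → no swap
j=4: arr[4]=-1 ≤ 3 → i=2, swap arr[2],arr[4] → -3 -4 -1 5 4 -2 0 1 3
j=5: arr[5]=-2 ≤ 3 → i=3, swap arr[3],arr[5] → -3 -4 -1 -2 4 5 0 1 3
j=6: arr[6]=0 ≤ 3 → i=4, swap arr[4],arr[6] → -3 -4 -1 -2 0 5 4 1 3
j=7: arr[7]=1 ≤ 3 → i=5, swap arr[5],arr[7] → -3 -4 -1 -2 0 1 4 5 3
final swap arr[6],arr[8] → -3 -4 -1 -2 0 1 3 5 4; return 6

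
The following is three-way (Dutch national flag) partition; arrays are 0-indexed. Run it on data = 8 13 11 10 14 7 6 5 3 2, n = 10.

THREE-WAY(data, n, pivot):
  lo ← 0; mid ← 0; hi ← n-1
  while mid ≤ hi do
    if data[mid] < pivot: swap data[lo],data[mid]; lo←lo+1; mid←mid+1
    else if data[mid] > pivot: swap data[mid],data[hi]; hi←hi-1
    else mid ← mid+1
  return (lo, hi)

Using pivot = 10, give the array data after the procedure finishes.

8 2 3 5 7 6 10 14 11 13

pivot = 10; lo=0, mid=0, hi=9
data[mid]=8<10: swap data[0],data[0]; lo=1,mid=1 → 8 13 11 10 14 7 6 5 3 2
data[mid]=13>10: swap data[1],data[9]; hi=8 → 8 2 11 10 14 7 6 5 3 13
data[mid]=2<10: swap data[1],data[1]; lo=2,mid=2 → 8 2 11 10 14 7 6 5 3 13
data[mid]=11>10: swap data[2],data[8]; hi=7 → 8 2 3 10 14 7 6 5 11 13
data[mid]=3<10: swap data[2],data[2]; lo=3,mid=3 → 8 2 3 10 14 7 6 5 11 13
data[mid]=10=10: mid=4
data[mid]=14>10: swap data[4],data[7]; hi=6 → 8 2 3 10 5 7 6 14 11 13
data[mid]=5<10: swap data[3],data[4]; lo=4,mid=5 → 8 2 3 5 10 7 6 14 11 13
data[mid]=7<10: swap data[4],data[5]; lo=5,mid=6 → 8 2 3 5 7 10 6 14 11 13
data[mid]=6<10: swap data[5],data[6]; lo=6,mid=7 → 8 2 3 5 7 6 10 14 11 13
end: lo=6, hi=6; data = 8 2 3 5 7 6 10 14 11 13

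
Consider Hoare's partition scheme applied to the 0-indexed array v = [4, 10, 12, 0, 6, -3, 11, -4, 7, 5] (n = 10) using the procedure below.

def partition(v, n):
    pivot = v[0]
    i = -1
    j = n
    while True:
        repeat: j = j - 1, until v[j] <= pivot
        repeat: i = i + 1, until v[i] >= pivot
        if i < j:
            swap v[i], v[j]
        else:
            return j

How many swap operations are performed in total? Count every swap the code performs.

pivot = v[0] = 4; i = -1, j = 10
j→7 (v[7]=-4≤4), i→0 (v[0]=4≥4); i<j, swap → [-4, 10, 12, 0, 6, -3, 11, 4, 7, 5]
j→5 (v[5]=-3≤4), i→1 (v[1]=10≥4); i<j, swap → [-4, -3, 12, 0, 6, 10, 11, 4, 7, 5]
j→3 (v[3]=0≤4), i→2 (v[2]=12≥4); i<j, swap → [-4, -3, 0, 12, 6, 10, 11, 4, 7, 5]
j→2, i→3; i≥j, return j=2. v = [-4, -3, 0, 12, 6, 10, 11, 4, 7, 5]

3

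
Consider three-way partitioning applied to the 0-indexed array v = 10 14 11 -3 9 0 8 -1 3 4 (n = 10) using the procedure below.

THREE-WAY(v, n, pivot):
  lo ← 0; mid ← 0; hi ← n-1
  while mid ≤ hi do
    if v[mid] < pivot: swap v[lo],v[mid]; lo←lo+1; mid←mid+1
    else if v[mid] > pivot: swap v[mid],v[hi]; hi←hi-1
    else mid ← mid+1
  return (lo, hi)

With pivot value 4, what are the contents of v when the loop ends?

3 -1 -3 0 4 8 9 11 14 10

lo=0 mid=0 hi=9
10>4: swap(0,9), hi=8 ⇒ 4 14 11 -3 9 0 8 -1 3 10
4=4: mid=1
14>4: swap(1,8), hi=7 ⇒ 4 3 11 -3 9 0 8 -1 14 10
3<4: swap(0,1), lo=1 mid=2 ⇒ 3 4 11 -3 9 0 8 -1 14 10
11>4: swap(2,7), hi=6 ⇒ 3 4 -1 -3 9 0 8 11 14 10
-1<4: swap(1,2), lo=2 mid=3 ⇒ 3 -1 4 -3 9 0 8 11 14 10
-3<4: swap(2,3), lo=3 mid=4 ⇒ 3 -1 -3 4 9 0 8 11 14 10
9>4: swap(4,6), hi=5 ⇒ 3 -1 -3 4 8 0 9 11 14 10
8>4: swap(4,5), hi=4 ⇒ 3 -1 -3 4 0 8 9 11 14 10
0<4: swap(3,4), lo=4 mid=5 ⇒ 3 -1 -3 0 4 8 9 11 14 10
done. lo=4 hi=4; v=3 -1 -3 0 4 8 9 11 14 10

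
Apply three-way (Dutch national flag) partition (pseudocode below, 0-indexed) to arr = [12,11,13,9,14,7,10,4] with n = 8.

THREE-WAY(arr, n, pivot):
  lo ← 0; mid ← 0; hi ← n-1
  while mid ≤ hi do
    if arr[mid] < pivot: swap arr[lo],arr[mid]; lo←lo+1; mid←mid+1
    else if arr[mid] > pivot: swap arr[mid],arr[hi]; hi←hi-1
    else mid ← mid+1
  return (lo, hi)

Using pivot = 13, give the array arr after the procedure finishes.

lo=0 mid=0 hi=7
12<13: swap(0,0), lo=1 mid=1 ⇒ [12,11,13,9,14,7,10,4]
11<13: swap(1,1), lo=2 mid=2 ⇒ [12,11,13,9,14,7,10,4]
13=13: mid=3
9<13: swap(2,3), lo=3 mid=4 ⇒ [12,11,9,13,14,7,10,4]
14>13: swap(4,7), hi=6 ⇒ [12,11,9,13,4,7,10,14]
4<13: swap(3,4), lo=4 mid=5 ⇒ [12,11,9,4,13,7,10,14]
7<13: swap(4,5), lo=5 mid=6 ⇒ [12,11,9,4,7,13,10,14]
10<13: swap(5,6), lo=6 mid=7 ⇒ [12,11,9,4,7,10,13,14]
done. lo=6 hi=6; arr=[12,11,9,4,7,10,13,14]

[12,11,9,4,7,10,13,14]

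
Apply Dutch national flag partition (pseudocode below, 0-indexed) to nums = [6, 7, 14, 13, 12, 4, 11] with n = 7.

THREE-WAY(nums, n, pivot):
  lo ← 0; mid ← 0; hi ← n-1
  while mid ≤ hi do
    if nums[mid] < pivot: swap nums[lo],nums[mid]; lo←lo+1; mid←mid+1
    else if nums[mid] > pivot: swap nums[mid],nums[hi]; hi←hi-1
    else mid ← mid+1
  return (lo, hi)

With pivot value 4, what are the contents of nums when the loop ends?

lo=0 mid=0 hi=6
6>4: swap(0,6), hi=5 ⇒ [11, 7, 14, 13, 12, 4, 6]
11>4: swap(0,5), hi=4 ⇒ [4, 7, 14, 13, 12, 11, 6]
4=4: mid=1
7>4: swap(1,4), hi=3 ⇒ [4, 12, 14, 13, 7, 11, 6]
12>4: swap(1,3), hi=2 ⇒ [4, 13, 14, 12, 7, 11, 6]
13>4: swap(1,2), hi=1 ⇒ [4, 14, 13, 12, 7, 11, 6]
14>4: swap(1,1), hi=0 ⇒ [4, 14, 13, 12, 7, 11, 6]
done. lo=0 hi=0; nums=[4, 14, 13, 12, 7, 11, 6]

[4, 14, 13, 12, 7, 11, 6]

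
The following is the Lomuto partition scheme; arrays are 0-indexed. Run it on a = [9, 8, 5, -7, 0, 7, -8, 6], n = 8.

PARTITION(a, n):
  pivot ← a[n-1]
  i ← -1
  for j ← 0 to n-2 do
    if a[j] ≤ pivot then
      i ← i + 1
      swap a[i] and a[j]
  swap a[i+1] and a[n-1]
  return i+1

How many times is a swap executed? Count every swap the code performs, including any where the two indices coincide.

5

pivot = a[7] = 6; i = -1
j=0: a[0]=9 > 6 → no swap
j=1: a[1]=8 > 6 → no swap
j=2: a[2]=5 ≤ 6 → i=0, swap a[0],a[2] → [5, 8, 9, -7, 0, 7, -8, 6]
j=3: a[3]=-7 ≤ 6 → i=1, swap a[1],a[3] → [5, -7, 9, 8, 0, 7, -8, 6]
j=4: a[4]=0 ≤ 6 → i=2, swap a[2],a[4] → [5, -7, 0, 8, 9, 7, -8, 6]
j=5: a[5]=7 > 6 → no swap
j=6: a[6]=-8 ≤ 6 → i=3, swap a[3],a[6] → [5, -7, 0, -8, 9, 7, 8, 6]
final swap a[4],a[7] → [5, -7, 0, -8, 6, 7, 8, 9]; return 4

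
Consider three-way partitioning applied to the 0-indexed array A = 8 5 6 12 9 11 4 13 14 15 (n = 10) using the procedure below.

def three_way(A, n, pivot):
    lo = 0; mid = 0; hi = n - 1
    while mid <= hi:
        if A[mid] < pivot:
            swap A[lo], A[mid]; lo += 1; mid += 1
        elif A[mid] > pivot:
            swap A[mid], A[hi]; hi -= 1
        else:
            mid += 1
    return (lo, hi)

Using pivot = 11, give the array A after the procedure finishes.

lo=0 mid=0 hi=9
8<11: swap(0,0), lo=1 mid=1 ⇒ 8 5 6 12 9 11 4 13 14 15
5<11: swap(1,1), lo=2 mid=2 ⇒ 8 5 6 12 9 11 4 13 14 15
6<11: swap(2,2), lo=3 mid=3 ⇒ 8 5 6 12 9 11 4 13 14 15
12>11: swap(3,9), hi=8 ⇒ 8 5 6 15 9 11 4 13 14 12
15>11: swap(3,8), hi=7 ⇒ 8 5 6 14 9 11 4 13 15 12
14>11: swap(3,7), hi=6 ⇒ 8 5 6 13 9 11 4 14 15 12
13>11: swap(3,6), hi=5 ⇒ 8 5 6 4 9 11 13 14 15 12
4<11: swap(3,3), lo=4 mid=4 ⇒ 8 5 6 4 9 11 13 14 15 12
9<11: swap(4,4), lo=5 mid=5 ⇒ 8 5 6 4 9 11 13 14 15 12
11=11: mid=6
done. lo=5 hi=5; A=8 5 6 4 9 11 13 14 15 12

8 5 6 4 9 11 13 14 15 12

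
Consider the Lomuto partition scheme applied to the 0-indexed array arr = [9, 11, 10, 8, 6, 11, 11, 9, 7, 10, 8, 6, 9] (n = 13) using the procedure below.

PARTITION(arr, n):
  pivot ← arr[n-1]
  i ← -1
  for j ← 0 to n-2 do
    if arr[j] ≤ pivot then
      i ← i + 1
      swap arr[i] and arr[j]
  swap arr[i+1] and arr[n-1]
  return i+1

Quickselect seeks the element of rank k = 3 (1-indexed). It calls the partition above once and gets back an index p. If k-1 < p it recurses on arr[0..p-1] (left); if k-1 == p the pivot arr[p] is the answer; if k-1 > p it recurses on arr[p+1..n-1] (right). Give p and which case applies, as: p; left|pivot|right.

7; left

pivot=9, i=-1
j=0: 9≤9, i=0, swap(0,0) ⇒ [9, 11, 10, 8, 6, 11, 11, 9, 7, 10, 8, 6, 9]
j=1: 11>9, skip
j=2: 10>9, skip
j=3: 8≤9, i=1, swap(1,3) ⇒ [9, 8, 10, 11, 6, 11, 11, 9, 7, 10, 8, 6, 9]
j=4: 6≤9, i=2, swap(2,4) ⇒ [9, 8, 6, 11, 10, 11, 11, 9, 7, 10, 8, 6, 9]
j=5: 11>9, skip
j=6: 11>9, skip
j=7: 9≤9, i=3, swap(3,7) ⇒ [9, 8, 6, 9, 10, 11, 11, 11, 7, 10, 8, 6, 9]
j=8: 7≤9, i=4, swap(4,8) ⇒ [9, 8, 6, 9, 7, 11, 11, 11, 10, 10, 8, 6, 9]
j=9: 10>9, skip
j=10: 8≤9, i=5, swap(5,10) ⇒ [9, 8, 6, 9, 7, 8, 11, 11, 10, 10, 11, 6, 9]
j=11: 6≤9, i=6, swap(6,11) ⇒ [9, 8, 6, 9, 7, 8, 6, 11, 10, 10, 11, 11, 9]
swap(7,12) ⇒ [9, 8, 6, 9, 7, 8, 6, 9, 10, 10, 11, 11, 11]; return 7
p = 7; k-1 = 2 < 7 ⇒ left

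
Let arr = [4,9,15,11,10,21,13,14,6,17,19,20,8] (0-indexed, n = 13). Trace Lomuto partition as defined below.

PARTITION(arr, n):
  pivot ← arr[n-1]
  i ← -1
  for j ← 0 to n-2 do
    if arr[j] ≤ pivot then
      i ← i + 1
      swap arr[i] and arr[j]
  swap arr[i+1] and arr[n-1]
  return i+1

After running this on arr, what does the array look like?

[4,6,8,11,10,21,13,14,9,17,19,20,15]

pivot = arr[12] = 8; i = -1
j=0: arr[0]=4 ≤ 8 → i=0, swap arr[0],arr[0] (no change) → [4,9,15,11,10,21,13,14,6,17,19,20,8]
j=1: arr[1]=9 > 8 → no swap
j=2: arr[2]=15 > 8 → no swap
j=3: arr[3]=11 > 8 → no swap
j=4: arr[4]=10 > 8 → no swap
j=5: arr[5]=21 > 8 → no swap
j=6: arr[6]=13 > 8 → no swap
j=7: arr[7]=14 > 8 → no swap
j=8: arr[8]=6 ≤ 8 → i=1, swap arr[1],arr[8] → [4,6,15,11,10,21,13,14,9,17,19,20,8]
j=9: arr[9]=17 > 8 → no swap
j=10: arr[10]=19 > 8 → no swap
j=11: arr[11]=20 > 8 → no swap
final swap arr[2],arr[12] → [4,6,8,11,10,21,13,14,9,17,19,20,15]; return 2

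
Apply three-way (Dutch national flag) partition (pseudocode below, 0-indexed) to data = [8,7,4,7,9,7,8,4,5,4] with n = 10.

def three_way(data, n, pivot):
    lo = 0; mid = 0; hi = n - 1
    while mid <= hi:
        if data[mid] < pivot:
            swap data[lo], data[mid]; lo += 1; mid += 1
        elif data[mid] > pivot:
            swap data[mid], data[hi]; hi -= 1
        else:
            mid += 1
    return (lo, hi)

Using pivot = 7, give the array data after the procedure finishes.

pivot = 7; lo=0, mid=0, hi=9
data[mid]=8>7: swap data[0],data[9]; hi=8 → [4,7,4,7,9,7,8,4,5,8]
data[mid]=4<7: swap data[0],data[0]; lo=1,mid=1 → [4,7,4,7,9,7,8,4,5,8]
data[mid]=7=7: mid=2
data[mid]=4<7: swap data[1],data[2]; lo=2,mid=3 → [4,4,7,7,9,7,8,4,5,8]
data[mid]=7=7: mid=4
data[mid]=9>7: swap data[4],data[8]; hi=7 → [4,4,7,7,5,7,8,4,9,8]
data[mid]=5<7: swap data[2],data[4]; lo=3,mid=5 → [4,4,5,7,7,7,8,4,9,8]
data[mid]=7=7: mid=6
data[mid]=8>7: swap data[6],data[7]; hi=6 → [4,4,5,7,7,7,4,8,9,8]
data[mid]=4<7: swap data[3],data[6]; lo=4,mid=7 → [4,4,5,4,7,7,7,8,9,8]
end: lo=4, hi=6; data = [4,4,5,4,7,7,7,8,9,8]

[4,4,5,4,7,7,7,8,9,8]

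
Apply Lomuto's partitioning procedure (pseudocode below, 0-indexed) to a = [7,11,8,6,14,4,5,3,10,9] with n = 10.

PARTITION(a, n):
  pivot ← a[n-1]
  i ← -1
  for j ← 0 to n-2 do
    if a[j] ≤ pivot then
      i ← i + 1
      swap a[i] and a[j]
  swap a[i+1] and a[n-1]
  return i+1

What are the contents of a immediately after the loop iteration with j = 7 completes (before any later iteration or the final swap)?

[7,8,6,4,5,3,14,11,10,9]

pivot=9, i=-1
j=0: 7≤9, i=0, swap(0,0) ⇒ [7,11,8,6,14,4,5,3,10,9]
j=1: 11>9, skip
j=2: 8≤9, i=1, swap(1,2) ⇒ [7,8,11,6,14,4,5,3,10,9]
j=3: 6≤9, i=2, swap(2,3) ⇒ [7,8,6,11,14,4,5,3,10,9]
j=4: 14>9, skip
j=5: 4≤9, i=3, swap(3,5) ⇒ [7,8,6,4,14,11,5,3,10,9]
j=6: 5≤9, i=4, swap(4,6) ⇒ [7,8,6,4,5,11,14,3,10,9]
j=7: 3≤9, i=5, swap(5,7) ⇒ [7,8,6,4,5,3,14,11,10,9]
(after j=7) a = [7,8,6,4,5,3,14,11,10,9]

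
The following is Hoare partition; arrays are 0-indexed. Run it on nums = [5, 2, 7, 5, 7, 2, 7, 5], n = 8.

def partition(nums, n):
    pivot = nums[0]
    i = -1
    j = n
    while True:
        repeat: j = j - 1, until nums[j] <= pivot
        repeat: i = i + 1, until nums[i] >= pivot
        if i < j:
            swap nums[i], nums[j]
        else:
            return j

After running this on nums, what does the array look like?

pivot = nums[0] = 5; i = -1, j = 8
j→7 (nums[7]=5≤5), i→0 (nums[0]=5≥5); i<j, swap → [5, 2, 7, 5, 7, 2, 7, 5]
j→5 (nums[5]=2≤5), i→2 (nums[2]=7≥5); i<j, swap → [5, 2, 2, 5, 7, 7, 7, 5]
j→3, i→3; i≥j, return j=3. nums = [5, 2, 2, 5, 7, 7, 7, 5]

[5, 2, 2, 5, 7, 7, 7, 5]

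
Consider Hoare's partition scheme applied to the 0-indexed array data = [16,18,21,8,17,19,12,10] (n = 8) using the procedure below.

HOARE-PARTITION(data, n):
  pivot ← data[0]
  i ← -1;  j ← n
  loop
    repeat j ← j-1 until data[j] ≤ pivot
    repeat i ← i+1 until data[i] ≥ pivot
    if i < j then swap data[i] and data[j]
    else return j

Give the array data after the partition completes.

[10,12,8,21,17,19,18,16]

pivot=16
j stops at 7 (10), i stops at 0 (16); swap ⇒ [10,18,21,8,17,19,12,16]
j stops at 6 (12), i stops at 1 (18); swap ⇒ [10,12,21,8,17,19,18,16]
j stops at 3 (8), i stops at 2 (21); swap ⇒ [10,12,8,21,17,19,18,16]
j stops at 2, i stops at 3; i≥j ⇒ return 2. data=[10,12,8,21,17,19,18,16]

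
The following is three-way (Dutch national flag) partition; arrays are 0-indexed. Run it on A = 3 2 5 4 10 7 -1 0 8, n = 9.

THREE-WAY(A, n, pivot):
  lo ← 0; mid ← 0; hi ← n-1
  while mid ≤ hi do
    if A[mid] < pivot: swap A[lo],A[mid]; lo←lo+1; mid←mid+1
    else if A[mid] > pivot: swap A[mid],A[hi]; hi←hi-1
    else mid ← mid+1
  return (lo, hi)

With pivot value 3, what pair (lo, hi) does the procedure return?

(3, 3)

pivot = 3; lo=0, mid=0, hi=8
A[mid]=3=3: mid=1
A[mid]=2<3: swap A[0],A[1]; lo=1,mid=2 → 2 3 5 4 10 7 -1 0 8
A[mid]=5>3: swap A[2],A[8]; hi=7 → 2 3 8 4 10 7 -1 0 5
A[mid]=8>3: swap A[2],A[7]; hi=6 → 2 3 0 4 10 7 -1 8 5
A[mid]=0<3: swap A[1],A[2]; lo=2,mid=3 → 2 0 3 4 10 7 -1 8 5
A[mid]=4>3: swap A[3],A[6]; hi=5 → 2 0 3 -1 10 7 4 8 5
A[mid]=-1<3: swap A[2],A[3]; lo=3,mid=4 → 2 0 -1 3 10 7 4 8 5
A[mid]=10>3: swap A[4],A[5]; hi=4 → 2 0 -1 3 7 10 4 8 5
A[mid]=7>3: swap A[4],A[4]; hi=3 → 2 0 -1 3 7 10 4 8 5
end: lo=3, hi=3; A = 2 0 -1 3 7 10 4 8 5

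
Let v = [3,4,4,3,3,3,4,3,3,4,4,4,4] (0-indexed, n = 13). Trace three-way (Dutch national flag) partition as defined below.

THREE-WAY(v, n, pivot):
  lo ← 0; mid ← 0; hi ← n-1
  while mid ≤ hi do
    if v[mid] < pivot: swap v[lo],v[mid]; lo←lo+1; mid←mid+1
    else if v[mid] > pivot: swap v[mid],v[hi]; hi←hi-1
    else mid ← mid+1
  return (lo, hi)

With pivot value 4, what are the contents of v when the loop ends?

pivot = 4; lo=0, mid=0, hi=12
v[mid]=3<4: swap v[0],v[0]; lo=1,mid=1 → [3,4,4,3,3,3,4,3,3,4,4,4,4]
v[mid]=4=4: mid=2
v[mid]=4=4: mid=3
v[mid]=3<4: swap v[1],v[3]; lo=2,mid=4 → [3,3,4,4,3,3,4,3,3,4,4,4,4]
v[mid]=3<4: swap v[2],v[4]; lo=3,mid=5 → [3,3,3,4,4,3,4,3,3,4,4,4,4]
v[mid]=3<4: swap v[3],v[5]; lo=4,mid=6 → [3,3,3,3,4,4,4,3,3,4,4,4,4]
v[mid]=4=4: mid=7
v[mid]=3<4: swap v[4],v[7]; lo=5,mid=8 → [3,3,3,3,3,4,4,4,3,4,4,4,4]
v[mid]=3<4: swap v[5],v[8]; lo=6,mid=9 → [3,3,3,3,3,3,4,4,4,4,4,4,4]
v[mid]=4=4: mid=10
v[mid]=4=4: mid=11
v[mid]=4=4: mid=12
v[mid]=4=4: mid=13
end: lo=6, hi=12; v = [3,3,3,3,3,3,4,4,4,4,4,4,4]

[3,3,3,3,3,3,4,4,4,4,4,4,4]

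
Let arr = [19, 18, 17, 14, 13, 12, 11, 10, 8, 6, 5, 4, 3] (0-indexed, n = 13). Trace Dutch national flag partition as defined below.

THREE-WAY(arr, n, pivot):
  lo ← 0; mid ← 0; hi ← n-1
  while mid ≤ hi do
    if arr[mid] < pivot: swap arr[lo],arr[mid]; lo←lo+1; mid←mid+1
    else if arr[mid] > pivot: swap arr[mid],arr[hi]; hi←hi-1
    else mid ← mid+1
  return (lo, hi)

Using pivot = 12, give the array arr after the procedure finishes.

pivot = 12; lo=0, mid=0, hi=12
arr[mid]=19>12: swap arr[0],arr[12]; hi=11 → [3, 18, 17, 14, 13, 12, 11, 10, 8, 6, 5, 4, 19]
arr[mid]=3<12: swap arr[0],arr[0]; lo=1,mid=1 → [3, 18, 17, 14, 13, 12, 11, 10, 8, 6, 5, 4, 19]
arr[mid]=18>12: swap arr[1],arr[11]; hi=10 → [3, 4, 17, 14, 13, 12, 11, 10, 8, 6, 5, 18, 19]
arr[mid]=4<12: swap arr[1],arr[1]; lo=2,mid=2 → [3, 4, 17, 14, 13, 12, 11, 10, 8, 6, 5, 18, 19]
arr[mid]=17>12: swap arr[2],arr[10]; hi=9 → [3, 4, 5, 14, 13, 12, 11, 10, 8, 6, 17, 18, 19]
arr[mid]=5<12: swap arr[2],arr[2]; lo=3,mid=3 → [3, 4, 5, 14, 13, 12, 11, 10, 8, 6, 17, 18, 19]
arr[mid]=14>12: swap arr[3],arr[9]; hi=8 → [3, 4, 5, 6, 13, 12, 11, 10, 8, 14, 17, 18, 19]
arr[mid]=6<12: swap arr[3],arr[3]; lo=4,mid=4 → [3, 4, 5, 6, 13, 12, 11, 10, 8, 14, 17, 18, 19]
arr[mid]=13>12: swap arr[4],arr[8]; hi=7 → [3, 4, 5, 6, 8, 12, 11, 10, 13, 14, 17, 18, 19]
arr[mid]=8<12: swap arr[4],arr[4]; lo=5,mid=5 → [3, 4, 5, 6, 8, 12, 11, 10, 13, 14, 17, 18, 19]
arr[mid]=12=12: mid=6
arr[mid]=11<12: swap arr[5],arr[6]; lo=6,mid=7 → [3, 4, 5, 6, 8, 11, 12, 10, 13, 14, 17, 18, 19]
arr[mid]=10<12: swap arr[6],arr[7]; lo=7,mid=8 → [3, 4, 5, 6, 8, 11, 10, 12, 13, 14, 17, 18, 19]
end: lo=7, hi=7; arr = [3, 4, 5, 6, 8, 11, 10, 12, 13, 14, 17, 18, 19]

[3, 4, 5, 6, 8, 11, 10, 12, 13, 14, 17, 18, 19]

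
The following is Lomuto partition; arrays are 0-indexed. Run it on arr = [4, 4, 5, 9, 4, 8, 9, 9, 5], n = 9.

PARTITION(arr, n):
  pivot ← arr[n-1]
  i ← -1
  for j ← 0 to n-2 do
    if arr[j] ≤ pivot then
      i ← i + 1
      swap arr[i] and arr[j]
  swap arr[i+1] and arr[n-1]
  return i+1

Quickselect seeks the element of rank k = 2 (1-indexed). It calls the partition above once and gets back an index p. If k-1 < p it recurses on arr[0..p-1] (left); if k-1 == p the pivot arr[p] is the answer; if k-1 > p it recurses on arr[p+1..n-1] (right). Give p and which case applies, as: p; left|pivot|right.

4; left

pivot=5, i=-1
j=0: 4≤5, i=0, swap(0,0) ⇒ [4, 4, 5, 9, 4, 8, 9, 9, 5]
j=1: 4≤5, i=1, swap(1,1) ⇒ [4, 4, 5, 9, 4, 8, 9, 9, 5]
j=2: 5≤5, i=2, swap(2,2) ⇒ [4, 4, 5, 9, 4, 8, 9, 9, 5]
j=3: 9>5, skip
j=4: 4≤5, i=3, swap(3,4) ⇒ [4, 4, 5, 4, 9, 8, 9, 9, 5]
j=5: 8>5, skip
j=6: 9>5, skip
j=7: 9>5, skip
swap(4,8) ⇒ [4, 4, 5, 4, 5, 8, 9, 9, 9]; return 4
p = 4; k-1 = 1 < 4 ⇒ left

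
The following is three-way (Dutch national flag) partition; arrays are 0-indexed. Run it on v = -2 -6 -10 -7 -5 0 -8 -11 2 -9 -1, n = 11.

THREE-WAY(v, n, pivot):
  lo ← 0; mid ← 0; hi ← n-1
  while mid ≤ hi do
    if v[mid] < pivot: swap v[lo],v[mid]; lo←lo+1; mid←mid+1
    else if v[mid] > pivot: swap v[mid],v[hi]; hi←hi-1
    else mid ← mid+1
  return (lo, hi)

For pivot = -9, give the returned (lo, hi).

lo=0 mid=0 hi=10
-2>-9: swap(0,10), hi=9 ⇒ -1 -6 -10 -7 -5 0 -8 -11 2 -9 -2
-1>-9: swap(0,9), hi=8 ⇒ -9 -6 -10 -7 -5 0 -8 -11 2 -1 -2
-9=-9: mid=1
-6>-9: swap(1,8), hi=7 ⇒ -9 2 -10 -7 -5 0 -8 -11 -6 -1 -2
2>-9: swap(1,7), hi=6 ⇒ -9 -11 -10 -7 -5 0 -8 2 -6 -1 -2
-11<-9: swap(0,1), lo=1 mid=2 ⇒ -11 -9 -10 -7 -5 0 -8 2 -6 -1 -2
-10<-9: swap(1,2), lo=2 mid=3 ⇒ -11 -10 -9 -7 -5 0 -8 2 -6 -1 -2
-7>-9: swap(3,6), hi=5 ⇒ -11 -10 -9 -8 -5 0 -7 2 -6 -1 -2
-8>-9: swap(3,5), hi=4 ⇒ -11 -10 -9 0 -5 -8 -7 2 -6 -1 -2
0>-9: swap(3,4), hi=3 ⇒ -11 -10 -9 -5 0 -8 -7 2 -6 -1 -2
-5>-9: swap(3,3), hi=2 ⇒ -11 -10 -9 -5 0 -8 -7 2 -6 -1 -2
done. lo=2 hi=2; v=-11 -10 -9 -5 0 -8 -7 2 -6 -1 -2

(2, 2)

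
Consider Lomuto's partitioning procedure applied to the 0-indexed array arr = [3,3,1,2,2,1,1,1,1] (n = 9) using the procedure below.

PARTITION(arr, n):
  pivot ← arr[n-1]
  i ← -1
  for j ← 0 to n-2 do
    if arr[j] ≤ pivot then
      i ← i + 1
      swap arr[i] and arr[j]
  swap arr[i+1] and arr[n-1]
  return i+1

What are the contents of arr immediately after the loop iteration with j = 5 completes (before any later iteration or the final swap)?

pivot = arr[8] = 1; i = -1
j=0: arr[0]=3 > 1 → no swap
j=1: arr[1]=3 > 1 → no swap
j=2: arr[2]=1 ≤ 1 → i=0, swap arr[0],arr[2] → [1,3,3,2,2,1,1,1,1]
j=3: arr[3]=2 > 1 → no swap
j=4: arr[4]=2 > 1 → no swap
j=5: arr[5]=1 ≤ 1 → i=1, swap arr[1],arr[5] → [1,1,3,2,2,3,1,1,1]
(after j=5) arr = [1,1,3,2,2,3,1,1,1]

[1,1,3,2,2,3,1,1,1]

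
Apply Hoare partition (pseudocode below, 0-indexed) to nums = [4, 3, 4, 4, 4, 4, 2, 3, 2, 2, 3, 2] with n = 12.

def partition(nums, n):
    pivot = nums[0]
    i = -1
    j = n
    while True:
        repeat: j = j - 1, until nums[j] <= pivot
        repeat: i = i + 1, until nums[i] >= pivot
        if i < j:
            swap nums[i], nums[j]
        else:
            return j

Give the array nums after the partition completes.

pivot = nums[0] = 4; i = -1, j = 12
j→11 (nums[11]=2≤4), i→0 (nums[0]=4≥4); i<j, swap → [2, 3, 4, 4, 4, 4, 2, 3, 2, 2, 3, 4]
j→10 (nums[10]=3≤4), i→2 (nums[2]=4≥4); i<j, swap → [2, 3, 3, 4, 4, 4, 2, 3, 2, 2, 4, 4]
j→9 (nums[9]=2≤4), i→3 (nums[3]=4≥4); i<j, swap → [2, 3, 3, 2, 4, 4, 2, 3, 2, 4, 4, 4]
j→8 (nums[8]=2≤4), i→4 (nums[4]=4≥4); i<j, swap → [2, 3, 3, 2, 2, 4, 2, 3, 4, 4, 4, 4]
j→7 (nums[7]=3≤4), i→5 (nums[5]=4≥4); i<j, swap → [2, 3, 3, 2, 2, 3, 2, 4, 4, 4, 4, 4]
j→6, i→7; i≥j, return j=6. nums = [2, 3, 3, 2, 2, 3, 2, 4, 4, 4, 4, 4]

[2, 3, 3, 2, 2, 3, 2, 4, 4, 4, 4, 4]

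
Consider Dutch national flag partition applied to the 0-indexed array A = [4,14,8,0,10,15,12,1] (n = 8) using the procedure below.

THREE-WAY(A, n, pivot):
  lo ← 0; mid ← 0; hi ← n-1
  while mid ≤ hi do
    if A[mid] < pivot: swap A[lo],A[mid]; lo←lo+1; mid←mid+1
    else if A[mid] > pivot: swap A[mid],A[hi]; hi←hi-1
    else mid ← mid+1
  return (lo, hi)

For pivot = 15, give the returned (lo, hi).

(7, 7)

lo=0 mid=0 hi=7
4<15: swap(0,0), lo=1 mid=1 ⇒ [4,14,8,0,10,15,12,1]
14<15: swap(1,1), lo=2 mid=2 ⇒ [4,14,8,0,10,15,12,1]
8<15: swap(2,2), lo=3 mid=3 ⇒ [4,14,8,0,10,15,12,1]
0<15: swap(3,3), lo=4 mid=4 ⇒ [4,14,8,0,10,15,12,1]
10<15: swap(4,4), lo=5 mid=5 ⇒ [4,14,8,0,10,15,12,1]
15=15: mid=6
12<15: swap(5,6), lo=6 mid=7 ⇒ [4,14,8,0,10,12,15,1]
1<15: swap(6,7), lo=7 mid=8 ⇒ [4,14,8,0,10,12,1,15]
done. lo=7 hi=7; A=[4,14,8,0,10,12,1,15]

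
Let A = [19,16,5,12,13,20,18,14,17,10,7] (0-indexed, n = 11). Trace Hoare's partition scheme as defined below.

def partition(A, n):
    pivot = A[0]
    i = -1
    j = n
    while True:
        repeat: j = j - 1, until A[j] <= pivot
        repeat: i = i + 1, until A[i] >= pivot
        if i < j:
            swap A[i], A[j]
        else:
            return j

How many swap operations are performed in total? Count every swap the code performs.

2

pivot=19
j stops at 10 (7), i stops at 0 (19); swap ⇒ [7,16,5,12,13,20,18,14,17,10,19]
j stops at 9 (10), i stops at 5 (20); swap ⇒ [7,16,5,12,13,10,18,14,17,20,19]
j stops at 8, i stops at 9; i≥j ⇒ return 8. A=[7,16,5,12,13,10,18,14,17,20,19]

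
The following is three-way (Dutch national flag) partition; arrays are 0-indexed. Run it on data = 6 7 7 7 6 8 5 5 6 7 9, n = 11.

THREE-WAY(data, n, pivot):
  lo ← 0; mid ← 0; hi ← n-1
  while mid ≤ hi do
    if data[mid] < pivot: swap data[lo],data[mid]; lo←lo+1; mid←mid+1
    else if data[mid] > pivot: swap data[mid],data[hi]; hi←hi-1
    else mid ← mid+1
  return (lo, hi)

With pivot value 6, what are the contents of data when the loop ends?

lo=0 mid=0 hi=10
6=6: mid=1
7>6: swap(1,10), hi=9 ⇒ 6 9 7 7 6 8 5 5 6 7 7
9>6: swap(1,9), hi=8 ⇒ 6 7 7 7 6 8 5 5 6 9 7
7>6: swap(1,8), hi=7 ⇒ 6 6 7 7 6 8 5 5 7 9 7
6=6: mid=2
7>6: swap(2,7), hi=6 ⇒ 6 6 5 7 6 8 5 7 7 9 7
5<6: swap(0,2), lo=1 mid=3 ⇒ 5 6 6 7 6 8 5 7 7 9 7
7>6: swap(3,6), hi=5 ⇒ 5 6 6 5 6 8 7 7 7 9 7
5<6: swap(1,3), lo=2 mid=4 ⇒ 5 5 6 6 6 8 7 7 7 9 7
6=6: mid=5
8>6: swap(5,5), hi=4 ⇒ 5 5 6 6 6 8 7 7 7 9 7
done. lo=2 hi=4; data=5 5 6 6 6 8 7 7 7 9 7

5 5 6 6 6 8 7 7 7 9 7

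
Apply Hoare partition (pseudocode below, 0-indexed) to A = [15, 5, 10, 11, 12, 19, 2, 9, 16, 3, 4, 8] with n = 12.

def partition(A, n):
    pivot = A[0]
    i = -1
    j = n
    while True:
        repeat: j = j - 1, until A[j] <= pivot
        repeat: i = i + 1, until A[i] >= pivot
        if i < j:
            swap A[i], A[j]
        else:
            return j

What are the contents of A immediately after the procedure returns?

pivot = A[0] = 15; i = -1, j = 12
j→11 (A[11]=8≤15), i→0 (A[0]=15≥15); i<j, swap → [8, 5, 10, 11, 12, 19, 2, 9, 16, 3, 4, 15]
j→10 (A[10]=4≤15), i→5 (A[5]=19≥15); i<j, swap → [8, 5, 10, 11, 12, 4, 2, 9, 16, 3, 19, 15]
j→9 (A[9]=3≤15), i→8 (A[8]=16≥15); i<j, swap → [8, 5, 10, 11, 12, 4, 2, 9, 3, 16, 19, 15]
j→8, i→9; i≥j, return j=8. A = [8, 5, 10, 11, 12, 4, 2, 9, 3, 16, 19, 15]

[8, 5, 10, 11, 12, 4, 2, 9, 3, 16, 19, 15]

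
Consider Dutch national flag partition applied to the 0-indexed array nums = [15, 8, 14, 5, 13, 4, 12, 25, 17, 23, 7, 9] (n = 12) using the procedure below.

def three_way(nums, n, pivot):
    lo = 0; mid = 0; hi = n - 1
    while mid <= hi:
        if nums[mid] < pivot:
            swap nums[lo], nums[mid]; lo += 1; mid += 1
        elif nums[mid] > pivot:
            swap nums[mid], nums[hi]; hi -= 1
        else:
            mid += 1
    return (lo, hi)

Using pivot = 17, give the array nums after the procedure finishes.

[15, 8, 14, 5, 13, 4, 12, 9, 7, 17, 23, 25]

lo=0 mid=0 hi=11
15<17: swap(0,0), lo=1 mid=1 ⇒ [15, 8, 14, 5, 13, 4, 12, 25, 17, 23, 7, 9]
8<17: swap(1,1), lo=2 mid=2 ⇒ [15, 8, 14, 5, 13, 4, 12, 25, 17, 23, 7, 9]
14<17: swap(2,2), lo=3 mid=3 ⇒ [15, 8, 14, 5, 13, 4, 12, 25, 17, 23, 7, 9]
5<17: swap(3,3), lo=4 mid=4 ⇒ [15, 8, 14, 5, 13, 4, 12, 25, 17, 23, 7, 9]
13<17: swap(4,4), lo=5 mid=5 ⇒ [15, 8, 14, 5, 13, 4, 12, 25, 17, 23, 7, 9]
4<17: swap(5,5), lo=6 mid=6 ⇒ [15, 8, 14, 5, 13, 4, 12, 25, 17, 23, 7, 9]
12<17: swap(6,6), lo=7 mid=7 ⇒ [15, 8, 14, 5, 13, 4, 12, 25, 17, 23, 7, 9]
25>17: swap(7,11), hi=10 ⇒ [15, 8, 14, 5, 13, 4, 12, 9, 17, 23, 7, 25]
9<17: swap(7,7), lo=8 mid=8 ⇒ [15, 8, 14, 5, 13, 4, 12, 9, 17, 23, 7, 25]
17=17: mid=9
23>17: swap(9,10), hi=9 ⇒ [15, 8, 14, 5, 13, 4, 12, 9, 17, 7, 23, 25]
7<17: swap(8,9), lo=9 mid=10 ⇒ [15, 8, 14, 5, 13, 4, 12, 9, 7, 17, 23, 25]
done. lo=9 hi=9; nums=[15, 8, 14, 5, 13, 4, 12, 9, 7, 17, 23, 25]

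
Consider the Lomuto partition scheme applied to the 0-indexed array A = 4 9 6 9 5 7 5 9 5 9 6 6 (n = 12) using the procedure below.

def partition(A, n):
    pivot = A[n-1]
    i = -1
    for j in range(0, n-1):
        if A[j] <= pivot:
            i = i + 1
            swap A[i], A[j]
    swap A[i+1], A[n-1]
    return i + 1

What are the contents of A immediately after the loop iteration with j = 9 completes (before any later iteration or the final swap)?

4 6 5 5 5 7 9 9 9 9 6 6

pivot=6, i=-1
j=0: 4≤6, i=0, swap(0,0) ⇒ 4 9 6 9 5 7 5 9 5 9 6 6
j=1: 9>6, skip
j=2: 6≤6, i=1, swap(1,2) ⇒ 4 6 9 9 5 7 5 9 5 9 6 6
j=3: 9>6, skip
j=4: 5≤6, i=2, swap(2,4) ⇒ 4 6 5 9 9 7 5 9 5 9 6 6
j=5: 7>6, skip
j=6: 5≤6, i=3, swap(3,6) ⇒ 4 6 5 5 9 7 9 9 5 9 6 6
j=7: 9>6, skip
j=8: 5≤6, i=4, swap(4,8) ⇒ 4 6 5 5 5 7 9 9 9 9 6 6
j=9: 9>6, skip
(after j=9) A = 4 6 5 5 5 7 9 9 9 9 6 6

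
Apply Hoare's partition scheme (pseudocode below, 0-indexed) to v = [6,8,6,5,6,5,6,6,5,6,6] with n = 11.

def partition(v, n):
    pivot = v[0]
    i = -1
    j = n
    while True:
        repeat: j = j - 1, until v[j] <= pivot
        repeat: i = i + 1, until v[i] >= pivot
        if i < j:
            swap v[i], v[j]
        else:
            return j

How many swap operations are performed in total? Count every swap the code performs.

pivot=6
j stops at 10 (6), i stops at 0 (6); swap ⇒ [6,8,6,5,6,5,6,6,5,6,6]
j stops at 9 (6), i stops at 1 (8); swap ⇒ [6,6,6,5,6,5,6,6,5,8,6]
j stops at 8 (5), i stops at 2 (6); swap ⇒ [6,6,5,5,6,5,6,6,6,8,6]
j stops at 7 (6), i stops at 4 (6); swap ⇒ [6,6,5,5,6,5,6,6,6,8,6]
j stops at 6, i stops at 6; i≥j ⇒ return 6. v=[6,6,5,5,6,5,6,6,6,8,6]

4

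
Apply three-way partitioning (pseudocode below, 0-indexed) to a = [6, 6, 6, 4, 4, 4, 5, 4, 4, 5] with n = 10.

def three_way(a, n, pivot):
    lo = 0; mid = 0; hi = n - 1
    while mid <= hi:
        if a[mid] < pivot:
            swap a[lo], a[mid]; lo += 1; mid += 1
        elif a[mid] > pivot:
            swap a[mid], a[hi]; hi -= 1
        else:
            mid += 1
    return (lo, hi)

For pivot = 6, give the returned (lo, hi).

pivot = 6; lo=0, mid=0, hi=9
a[mid]=6=6: mid=1
a[mid]=6=6: mid=2
a[mid]=6=6: mid=3
a[mid]=4<6: swap a[0],a[3]; lo=1,mid=4 → [4, 6, 6, 6, 4, 4, 5, 4, 4, 5]
a[mid]=4<6: swap a[1],a[4]; lo=2,mid=5 → [4, 4, 6, 6, 6, 4, 5, 4, 4, 5]
a[mid]=4<6: swap a[2],a[5]; lo=3,mid=6 → [4, 4, 4, 6, 6, 6, 5, 4, 4, 5]
a[mid]=5<6: swap a[3],a[6]; lo=4,mid=7 → [4, 4, 4, 5, 6, 6, 6, 4, 4, 5]
a[mid]=4<6: swap a[4],a[7]; lo=5,mid=8 → [4, 4, 4, 5, 4, 6, 6, 6, 4, 5]
a[mid]=4<6: swap a[5],a[8]; lo=6,mid=9 → [4, 4, 4, 5, 4, 4, 6, 6, 6, 5]
a[mid]=5<6: swap a[6],a[9]; lo=7,mid=10 → [4, 4, 4, 5, 4, 4, 5, 6, 6, 6]
end: lo=7, hi=9; a = [4, 4, 4, 5, 4, 4, 5, 6, 6, 6]

(7, 9)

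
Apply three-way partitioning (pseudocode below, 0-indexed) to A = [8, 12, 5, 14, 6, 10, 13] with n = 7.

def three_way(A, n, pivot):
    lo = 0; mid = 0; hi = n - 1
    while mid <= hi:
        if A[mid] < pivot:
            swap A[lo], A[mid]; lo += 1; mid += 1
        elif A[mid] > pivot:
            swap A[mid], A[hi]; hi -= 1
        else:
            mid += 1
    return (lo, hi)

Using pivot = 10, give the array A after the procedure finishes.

[8, 5, 6, 10, 14, 13, 12]

lo=0 mid=0 hi=6
8<10: swap(0,0), lo=1 mid=1 ⇒ [8, 12, 5, 14, 6, 10, 13]
12>10: swap(1,6), hi=5 ⇒ [8, 13, 5, 14, 6, 10, 12]
13>10: swap(1,5), hi=4 ⇒ [8, 10, 5, 14, 6, 13, 12]
10=10: mid=2
5<10: swap(1,2), lo=2 mid=3 ⇒ [8, 5, 10, 14, 6, 13, 12]
14>10: swap(3,4), hi=3 ⇒ [8, 5, 10, 6, 14, 13, 12]
6<10: swap(2,3), lo=3 mid=4 ⇒ [8, 5, 6, 10, 14, 13, 12]
done. lo=3 hi=3; A=[8, 5, 6, 10, 14, 13, 12]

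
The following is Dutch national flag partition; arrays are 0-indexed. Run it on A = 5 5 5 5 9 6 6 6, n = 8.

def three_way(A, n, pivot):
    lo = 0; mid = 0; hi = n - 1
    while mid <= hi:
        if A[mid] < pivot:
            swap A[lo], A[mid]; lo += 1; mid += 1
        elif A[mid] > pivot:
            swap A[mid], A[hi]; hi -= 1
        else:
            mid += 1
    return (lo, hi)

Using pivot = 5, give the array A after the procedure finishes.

5 5 5 5 6 6 6 9

pivot = 5; lo=0, mid=0, hi=7
A[mid]=5=5: mid=1
A[mid]=5=5: mid=2
A[mid]=5=5: mid=3
A[mid]=5=5: mid=4
A[mid]=9>5: swap A[4],A[7]; hi=6 → 5 5 5 5 6 6 6 9
A[mid]=6>5: swap A[4],A[6]; hi=5 → 5 5 5 5 6 6 6 9
A[mid]=6>5: swap A[4],A[5]; hi=4 → 5 5 5 5 6 6 6 9
A[mid]=6>5: swap A[4],A[4]; hi=3 → 5 5 5 5 6 6 6 9
end: lo=0, hi=3; A = 5 5 5 5 6 6 6 9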